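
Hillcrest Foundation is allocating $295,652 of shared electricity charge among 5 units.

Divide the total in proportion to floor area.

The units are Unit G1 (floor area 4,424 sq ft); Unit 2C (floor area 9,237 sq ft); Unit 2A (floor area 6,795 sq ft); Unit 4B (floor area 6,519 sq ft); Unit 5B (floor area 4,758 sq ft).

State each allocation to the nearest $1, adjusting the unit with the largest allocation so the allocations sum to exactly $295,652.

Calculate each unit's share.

Unit G1: $41,218; Unit 2C: $86,059; Unit 2A: $63,308; Unit 4B: $60,737; Unit 5B: $44,330

Sum of floor area: 31,733.
Unrounded shares: Unit G1 4,424/31,733 × $295,652 = 41,217.80; Unit 2C 9,237/31,733 × $295,652 = 86,059.86; Unit 2A 6,795/31,733 × $295,652 = 63,308.08; Unit 4B 6,519/31,733 × $295,652 = 60,736.63; Unit 5B 4,758/31,733 × $295,652 = 44,329.63.
At nearest $1: Unit G1 $41,218; Unit 2C $86,060; Unit 2A $63,308; Unit 4B $60,737; Unit 5B $44,330. Sum = $295,653.
Difference $295,652 − $295,653 = −$1 applied to largest allocation (Unit 2C): Unit 2C becomes $86,059.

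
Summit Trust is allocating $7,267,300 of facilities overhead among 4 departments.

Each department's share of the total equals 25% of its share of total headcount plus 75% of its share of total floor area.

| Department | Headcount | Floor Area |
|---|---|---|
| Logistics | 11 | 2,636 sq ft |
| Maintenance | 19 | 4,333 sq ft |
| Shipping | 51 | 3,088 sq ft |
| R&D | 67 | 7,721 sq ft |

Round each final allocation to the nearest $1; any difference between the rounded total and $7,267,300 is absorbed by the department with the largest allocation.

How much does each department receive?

Headcount total 148; floor area total 17,778.
Combined weights (25% headcount + 75% floor area): Logistics 0.1298; Maintenance 0.2149; Shipping 0.2164; R&D 0.4389.
Unrounded shares: Logistics 943,193.37; Maintenance 1,561,675.53; Shipping 1,572,803.75; R&D 3,189,627.36.
Rounded to nearest $1: Logistics $943,193; Maintenance $1,561,676; Shipping $1,572,804; R&D $3,189,627. Sum = $7,267,300.
Rounded total matches; no reconciliation needed.

Logistics: $943,193 · Maintenance: $1,561,676 · Shipping: $1,572,804 · R&D: $3,189,627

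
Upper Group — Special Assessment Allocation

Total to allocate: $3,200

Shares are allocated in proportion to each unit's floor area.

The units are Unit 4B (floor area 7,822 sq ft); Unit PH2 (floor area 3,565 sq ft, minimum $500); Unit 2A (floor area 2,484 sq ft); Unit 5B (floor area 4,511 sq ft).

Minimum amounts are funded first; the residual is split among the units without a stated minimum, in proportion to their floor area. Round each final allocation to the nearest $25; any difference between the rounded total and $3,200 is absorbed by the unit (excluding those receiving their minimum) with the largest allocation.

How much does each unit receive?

Unit 4B: $1,425 | Unit PH2: $500 | Unit 2A: $450 | Unit 5B: $825

Minimums first: Unit PH2 $500. Remaining pool $2,700.
Remaining pool split over remaining floor area 14,817: Unit 4B 1,425.35 → $1,425; Unit 2A 452.64 → $450; Unit 5B 822.01 → $825.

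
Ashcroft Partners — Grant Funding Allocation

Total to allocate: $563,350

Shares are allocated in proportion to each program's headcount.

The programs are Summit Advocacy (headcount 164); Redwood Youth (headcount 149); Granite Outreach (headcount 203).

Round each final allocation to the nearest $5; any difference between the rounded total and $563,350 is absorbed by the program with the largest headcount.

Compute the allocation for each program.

Summit Advocacy: $179,050 | Redwood Youth: $162,675 | Granite Outreach: $221,625

Headcount total: 516.
Proportional shares: Summit Advocacy 164/516 × $563,350 = 179,049.22; Redwood Youth 149/516 × $563,350 = 162,672.77; Granite Outreach 203/516 × $563,350 = 221,628.00.
At nearest $5: Summit Advocacy $179,050; Redwood Youth $162,675; Granite Outreach $221,630. Sum = $563,355.
Difference $563,350 − $563,355 = −$5 applied to largest headcount (Granite Outreach): Granite Outreach becomes $221,625.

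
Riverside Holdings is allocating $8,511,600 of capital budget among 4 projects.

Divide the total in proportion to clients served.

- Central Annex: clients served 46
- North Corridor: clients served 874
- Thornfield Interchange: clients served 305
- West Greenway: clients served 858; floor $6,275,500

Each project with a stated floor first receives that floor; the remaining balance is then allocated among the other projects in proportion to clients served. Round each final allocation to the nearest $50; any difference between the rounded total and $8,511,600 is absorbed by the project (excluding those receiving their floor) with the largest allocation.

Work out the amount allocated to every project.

Minimums first: West Greenway $6,275,500. Remaining pool $2,236,100.
Remaining pool split over remaining clients served 1,225: Central Annex 83,967.84 → $83,950; North Corridor 1,595,388.90 → $1,595,400; Thornfield Interchange 556,743.27 → $556,750.

Central Annex: $83,950; North Corridor: $1,595,400; Thornfield Interchange: $556,750; West Greenway: $6,275,500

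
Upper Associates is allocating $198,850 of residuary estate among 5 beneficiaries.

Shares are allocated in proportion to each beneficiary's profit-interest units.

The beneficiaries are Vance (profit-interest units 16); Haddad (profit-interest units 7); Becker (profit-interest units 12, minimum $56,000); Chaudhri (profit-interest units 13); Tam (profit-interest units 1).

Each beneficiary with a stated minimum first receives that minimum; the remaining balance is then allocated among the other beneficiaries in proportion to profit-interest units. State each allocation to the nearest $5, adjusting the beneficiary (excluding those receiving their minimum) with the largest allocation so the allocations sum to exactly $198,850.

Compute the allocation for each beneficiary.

Vance: $61,775 · Haddad: $27,025 · Becker: $56,000 · Chaudhri: $50,190 · Tam: $3,860

Guaranteed amounts: Becker $56,000. Balance $142,850.
Balance split over remaining profit-interest units 37: Vance 61,772.97 → $61,775; Haddad 27,025.68 → $27,025; Chaudhri 50,190.54 → $50,190; Tam 3,860.81 → $3,860.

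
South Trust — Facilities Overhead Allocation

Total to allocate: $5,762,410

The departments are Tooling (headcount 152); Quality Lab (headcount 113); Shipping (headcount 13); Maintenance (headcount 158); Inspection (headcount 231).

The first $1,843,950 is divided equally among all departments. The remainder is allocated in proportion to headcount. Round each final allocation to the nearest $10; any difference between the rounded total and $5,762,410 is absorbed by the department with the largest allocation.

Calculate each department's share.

Tooling: $1,261,750 · Quality Lab: $1,032,640 · Shipping: $445,160 · Maintenance: $1,297,000 · Inspection: $1,725,860

$1,843,950 shared equally gives $368,790 per department.
Remainder $3,918,460 by headcount (total 667): Tooling 892,962.40 → $892,960; Quality Lab 663,847.05 → $663,850; Shipping 76,371.78 → $76,370; Maintenance 928,210.91 → $928,210; Inspection 1,357,067.86 → $1,357,070.
Totals: Tooling $368,790 + $892,960 = $1,261,750; Quality Lab $368,790 + $663,850 = $1,032,640; Shipping $368,790 + $76,370 = $445,160; Maintenance $368,790 + $928,210 = $1,297,000; Inspection $368,790 + $1,357,070 = $1,725,860.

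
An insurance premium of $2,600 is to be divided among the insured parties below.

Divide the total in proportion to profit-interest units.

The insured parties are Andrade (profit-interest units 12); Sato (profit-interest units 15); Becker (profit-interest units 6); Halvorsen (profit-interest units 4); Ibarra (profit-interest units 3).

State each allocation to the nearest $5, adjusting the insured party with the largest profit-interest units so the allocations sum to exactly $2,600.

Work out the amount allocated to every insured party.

Total profit-interest units = 12 + 15 + 6 + 4 + 3 = 40.
Proportional shares: Andrade 780.00; Sato 975.00; Becker 390.00; Halvorsen 260.00; Ibarra 195.00.
Rounded to nearest $5: Andrade $780; Sato $975; Becker $390; Halvorsen $260; Ibarra $195. Sum = $2,600.
No rounding difference to absorb.

Andrade: $780 | Sato: $975 | Becker: $390 | Halvorsen: $260 | Ibarra: $195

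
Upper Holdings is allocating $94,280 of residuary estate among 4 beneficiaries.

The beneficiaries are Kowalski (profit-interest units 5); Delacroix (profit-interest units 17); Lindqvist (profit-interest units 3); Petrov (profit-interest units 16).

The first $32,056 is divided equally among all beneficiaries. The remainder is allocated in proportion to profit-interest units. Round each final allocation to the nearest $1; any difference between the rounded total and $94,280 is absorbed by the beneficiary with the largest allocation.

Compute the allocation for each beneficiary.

Kowalski: $15,602; Delacroix: $33,814; Lindqvist: $12,567; Petrov: $32,297

Equal tier: $32,056 ÷ 4 = $8,014 apiece.
Remainder $62,224 by profit-interest units (total 41): Kowalski 7,588.29 → $7,588; Delacroix 25,800.20 → $25,800; Lindqvist 4,552.98 → $4,553; Petrov 24,282.54 → $24,283.
Totals: Kowalski $8,014 + $7,588 = $15,602; Delacroix $8,014 + $25,800 = $33,814; Lindqvist $8,014 + $4,553 = $12,567; Petrov $8,014 + $24,283 = $32,297.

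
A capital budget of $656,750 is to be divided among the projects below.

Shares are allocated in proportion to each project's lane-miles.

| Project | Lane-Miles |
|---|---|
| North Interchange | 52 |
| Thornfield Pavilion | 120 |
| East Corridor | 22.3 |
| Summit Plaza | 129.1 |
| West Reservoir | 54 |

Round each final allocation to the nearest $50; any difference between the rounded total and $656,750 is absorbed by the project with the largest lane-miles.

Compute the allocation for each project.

Combined lane-miles = 377.4.
Proportional shares: North Interchange 52/377.4 × $656,750 = 90,490.20; Thornfield Pavilion 120/377.4 × $656,750 = 208,823.53; East Corridor 22.3/377.4 × $656,750 = 38,806.37; Summit Plaza 129.1/377.4 × $656,750 = 224,659.31; West Reservoir 54/377.4 × $656,750 = 93,970.59.
After rounding ($50): North Interchange $90,500; Thornfield Pavilion $208,800; East Corridor $38,800; Summit Plaza $224,650; West Reservoir $93,950. Sum = $656,700.
Difference $656,750 − $656,700 = +$50 applied to largest lane-miles (Summit Plaza): Summit Plaza becomes $224,700.

North Interchange: $90,500 · Thornfield Pavilion: $208,800 · East Corridor: $38,800 · Summit Plaza: $224,700 · West Reservoir: $93,950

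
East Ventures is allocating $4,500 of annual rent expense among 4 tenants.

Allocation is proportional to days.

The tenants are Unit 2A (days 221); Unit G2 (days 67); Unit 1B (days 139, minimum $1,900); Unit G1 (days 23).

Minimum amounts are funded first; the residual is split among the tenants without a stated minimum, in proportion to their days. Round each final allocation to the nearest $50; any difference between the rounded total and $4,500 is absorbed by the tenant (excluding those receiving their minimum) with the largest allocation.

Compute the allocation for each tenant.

Unit 2A: $1,850; Unit G2: $550; Unit 1B: $1,900; Unit G1: $200

Minimums first: Unit 1B $1,900. Remaining pool $2,600.
Remaining pool split over remaining days 311: Unit 2A 1,847.59 → $1,850; Unit G2 560.13 → $550; Unit G1 192.28 → $200.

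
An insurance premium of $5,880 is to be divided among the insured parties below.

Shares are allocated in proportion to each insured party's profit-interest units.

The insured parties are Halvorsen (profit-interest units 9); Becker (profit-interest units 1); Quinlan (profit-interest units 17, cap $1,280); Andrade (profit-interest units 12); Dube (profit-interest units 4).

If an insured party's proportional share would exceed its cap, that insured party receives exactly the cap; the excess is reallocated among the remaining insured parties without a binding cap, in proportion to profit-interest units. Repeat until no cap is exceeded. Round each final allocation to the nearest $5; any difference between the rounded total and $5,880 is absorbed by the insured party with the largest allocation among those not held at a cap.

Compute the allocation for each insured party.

Sum of profit-interest units: 43.
Unconstrained shares: Halvorsen 1,230.70; Becker 136.74; Quinlan 2,324.65; Andrade 1,640.93; Dube 546.98.
Cap binds for Quinlan ($1,280); remaining pool $4,600 reallocated over remaining profit-interest units 26.
Shares after redistribution: Halvorsen 1,592.31 → $1,590; Becker 176.92 → $175; Andrade 2,123.08 → $2,125; Dube 707.69 → $710.

Halvorsen: $1,590; Becker: $175; Quinlan: $1,280; Andrade: $2,125; Dube: $710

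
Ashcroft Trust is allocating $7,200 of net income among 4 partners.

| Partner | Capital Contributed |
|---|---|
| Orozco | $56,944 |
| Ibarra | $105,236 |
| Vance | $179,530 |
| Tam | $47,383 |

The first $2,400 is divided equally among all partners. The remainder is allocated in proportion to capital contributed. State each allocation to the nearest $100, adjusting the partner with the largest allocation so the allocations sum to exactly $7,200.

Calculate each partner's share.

$2,400 shared equally gives $600 per partner.
Remainder $4,800 by capital contributed (total 389,093): Orozco 702.48 → $700; Ibarra 1,298.23 → $1,300; Vance 2,214.75 → $2,200; Tam 584.53 → $600.
Totals: Orozco $600 + $700 = $1,300; Ibarra $600 + $1,300 = $1,900; Vance $600 + $2,200 = $2,800; Tam $600 + $600 = $1,200.

Orozco: $1,300 | Ibarra: $1,900 | Vance: $2,800 | Tam: $1,200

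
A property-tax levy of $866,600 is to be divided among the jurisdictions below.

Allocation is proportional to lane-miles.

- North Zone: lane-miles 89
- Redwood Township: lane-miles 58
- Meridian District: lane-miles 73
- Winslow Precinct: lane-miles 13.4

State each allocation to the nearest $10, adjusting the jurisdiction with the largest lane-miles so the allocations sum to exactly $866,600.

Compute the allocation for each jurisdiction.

North Zone: $330,460 | Redwood Township: $215,350 | Meridian District: $271,040 | Winslow Precinct: $49,750

Combined lane-miles = 233.4.
Unrounded shares: North Zone 89/233.4 × $866,600 = 330,451.59; Redwood Township 58/233.4 × $866,600 = 215,350.47; Meridian District 73/233.4 × $866,600 = 271,044.56; Winslow Precinct 13.4/233.4 × $866,600 = 49,753.38.
After rounding ($10): North Zone $330,450; Redwood Township $215,350; Meridian District $271,040; Winslow Precinct $49,750. Sum = $866,590.
Difference $866,600 − $866,590 = +$10 applied to largest lane-miles (North Zone): North Zone becomes $330,460.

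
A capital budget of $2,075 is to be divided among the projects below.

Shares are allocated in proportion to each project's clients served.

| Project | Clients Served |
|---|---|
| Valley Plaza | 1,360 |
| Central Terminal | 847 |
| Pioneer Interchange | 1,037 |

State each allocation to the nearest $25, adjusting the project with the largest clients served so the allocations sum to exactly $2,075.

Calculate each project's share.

Valley Plaza: $850; Central Terminal: $550; Pioneer Interchange: $675

Combined clients served = 3,244.
Raw shares: Valley Plaza 1,360/3,244 × $2,075 = 869.91; Central Terminal 847/3,244 × $2,075 = 541.78; Pioneer Interchange 1,037/3,244 × $2,075 = 663.31.
Rounded to nearest $25: Valley Plaza $875; Central Terminal $550; Pioneer Interchange $675. Sum = $2,100.
Difference $2,075 − $2,100 = −$25 applied to largest clients served (Valley Plaza): Valley Plaza becomes $850.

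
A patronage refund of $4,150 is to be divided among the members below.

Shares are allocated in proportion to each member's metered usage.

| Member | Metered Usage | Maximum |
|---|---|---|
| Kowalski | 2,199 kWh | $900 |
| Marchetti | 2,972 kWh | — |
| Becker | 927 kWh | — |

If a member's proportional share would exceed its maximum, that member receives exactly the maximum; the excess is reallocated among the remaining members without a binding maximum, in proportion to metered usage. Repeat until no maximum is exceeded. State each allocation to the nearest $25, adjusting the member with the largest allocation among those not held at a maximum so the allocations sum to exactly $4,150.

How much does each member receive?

Metered usage total: 6,098.
Pro-rata shares before constraints: Kowalski 1,496.53; Marchetti 2,022.60; Becker 630.87.
Cap binds for Kowalski ($900); remaining pool $3,250 reallocated over remaining metered usage 3,899.
Redistributed shares: Marchetti 2,477.30 → $2,475; Becker 772.70 → $775.

Kowalski: $900 · Marchetti: $2,475 · Becker: $775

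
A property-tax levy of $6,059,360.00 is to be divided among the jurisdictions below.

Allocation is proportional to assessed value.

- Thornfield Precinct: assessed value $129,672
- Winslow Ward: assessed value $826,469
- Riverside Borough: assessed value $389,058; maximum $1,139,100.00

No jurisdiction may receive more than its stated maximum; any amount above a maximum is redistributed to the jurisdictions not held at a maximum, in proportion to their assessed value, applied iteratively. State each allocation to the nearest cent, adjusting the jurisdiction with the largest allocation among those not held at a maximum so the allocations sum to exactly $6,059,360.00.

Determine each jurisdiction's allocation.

Thornfield Precinct: $667,286.47 | Winslow Ward: $4,252,973.53 | Riverside Borough: $1,139,100.00

Total assessed value = 1,345,199.
Proportional shares (ignoring caps): Thornfield Precinct 584,098.9548; Winslow Ward 3,722,774.9945; Riverside Borough 1,752,486.0507.
Capped: Riverside Borough ($1,139,100.00); residual $4,920,260.00 reallocated over remaining assessed value 956,141.
Shares after redistribution: Thornfield Precinct 667,286.4721 → $667,286.47; Winslow Ward 4,252,973.5279 → $4,252,973.53.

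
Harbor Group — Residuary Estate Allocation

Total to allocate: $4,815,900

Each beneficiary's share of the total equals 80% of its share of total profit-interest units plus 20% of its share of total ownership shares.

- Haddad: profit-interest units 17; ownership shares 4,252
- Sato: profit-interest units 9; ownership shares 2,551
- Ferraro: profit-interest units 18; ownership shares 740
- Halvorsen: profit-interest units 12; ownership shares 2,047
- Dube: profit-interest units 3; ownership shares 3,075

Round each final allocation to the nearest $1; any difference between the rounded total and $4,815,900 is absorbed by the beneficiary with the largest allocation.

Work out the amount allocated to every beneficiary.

Totals — profit-interest units 59, ownership shares 12,665.
Blended shares (80% profit-interest units + 20% ownership shares): Haddad 0.2977; Sato 0.1623; Ferraro 0.2558; Halvorsen 0.1950; Dube 0.0892.
Unrounded shares: Haddad 1,433,472.63; Sato 781,707.96; Ferraro 1,231,683.496; Halvorsen 939,279.51; Dube 429,756.41.
At nearest $1: Haddad $1,433,473; Sato $781,708; Ferraro $1,231,683; Halvorsen $939,280; Dube $429,756. Sum = $4,815,900.
Rounded total matches; no reconciliation needed.

Haddad: $1,433,473; Sato: $781,708; Ferraro: $1,231,683; Halvorsen: $939,280; Dube: $429,756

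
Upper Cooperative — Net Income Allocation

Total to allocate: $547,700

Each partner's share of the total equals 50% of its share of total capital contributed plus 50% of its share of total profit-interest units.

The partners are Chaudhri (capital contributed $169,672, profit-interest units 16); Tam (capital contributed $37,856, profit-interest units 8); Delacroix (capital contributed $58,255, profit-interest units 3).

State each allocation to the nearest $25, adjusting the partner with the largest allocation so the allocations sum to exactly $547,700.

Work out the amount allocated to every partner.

Capital contributed total 265,783; profit-interest units total 27.
Composite weights (50% capital contributed + 50% profit-interest units): Chaudhri 0.6155; Tam 0.2194; Delacroix 0.1651.
Raw shares: Chaudhri 337,103.34; Tam 120,145.74; Delacroix 90,450.92.
After rounding ($25): Chaudhri $337,100; Tam $120,150; Delacroix $90,450. Sum = $547,700.
Rounded total matches; no reconciliation needed.

Chaudhri: $337,100; Tam: $120,150; Delacroix: $90,450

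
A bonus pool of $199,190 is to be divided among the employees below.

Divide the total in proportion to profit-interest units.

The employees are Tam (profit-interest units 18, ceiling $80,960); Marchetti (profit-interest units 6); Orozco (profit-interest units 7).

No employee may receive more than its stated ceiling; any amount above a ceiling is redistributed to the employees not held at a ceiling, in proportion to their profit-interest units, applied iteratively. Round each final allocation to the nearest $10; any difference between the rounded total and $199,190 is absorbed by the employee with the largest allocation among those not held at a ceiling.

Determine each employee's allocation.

Tam: $80,960; Marchetti: $54,570; Orozco: $63,660

Sum of profit-interest units: 31.
Unconstrained shares: Tam 115,658.71; Marchetti 38,552.90; Orozco 44,978.39.
Held at cap: Tam ($80,960); residual $118,230 reallocated over remaining profit-interest units 13.
Remaining shares: Marchetti 54,567.69 → $54,570; Orozco 63,662.31 → $63,660.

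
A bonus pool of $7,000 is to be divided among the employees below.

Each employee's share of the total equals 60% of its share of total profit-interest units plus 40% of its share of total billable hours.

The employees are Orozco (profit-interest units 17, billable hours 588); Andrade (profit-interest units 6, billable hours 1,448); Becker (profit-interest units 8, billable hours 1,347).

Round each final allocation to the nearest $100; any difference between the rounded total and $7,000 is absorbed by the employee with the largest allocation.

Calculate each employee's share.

Orozco: $2,800 · Andrade: $2,000 · Becker: $2,200

Profit-interest units total 31; billable hours total 3,383.
Blended shares (60% profit-interest units + 40% billable hours): Orozco 0.3986; Andrade 0.2873; Becker 0.3141.
Raw shares: Orozco 2,789.89; Andrade 2,011.37; Becker 2,198.74.
After rounding ($100): Orozco $2,800; Andrade $2,000; Becker $2,200. Sum = $7,000.
Sum already equals the total — no adjustment.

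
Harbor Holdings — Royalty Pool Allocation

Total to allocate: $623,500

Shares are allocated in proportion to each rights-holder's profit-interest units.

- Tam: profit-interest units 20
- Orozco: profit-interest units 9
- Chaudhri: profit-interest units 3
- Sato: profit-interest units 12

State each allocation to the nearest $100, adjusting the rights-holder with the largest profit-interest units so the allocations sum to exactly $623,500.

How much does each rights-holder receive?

Tam: $283,500 | Orozco: $127,500 | Chaudhri: $42,500 | Sato: $170,000

Combined profit-interest units = 44.
Pro-rata amounts: Tam 20/44 × $623,500 = 283,409.09; Orozco 9/44 × $623,500 = 127,534.09; Chaudhri 3/44 × $623,500 = 42,511.36; Sato 12/44 × $623,500 = 170,045.45.
At nearest $100: Tam $283,400; Orozco $127,500; Chaudhri $42,500; Sato $170,000. Sum = $623,400.
Difference $623,500 − $623,400 = +$100 applied to largest profit-interest units (Tam): Tam becomes $283,500.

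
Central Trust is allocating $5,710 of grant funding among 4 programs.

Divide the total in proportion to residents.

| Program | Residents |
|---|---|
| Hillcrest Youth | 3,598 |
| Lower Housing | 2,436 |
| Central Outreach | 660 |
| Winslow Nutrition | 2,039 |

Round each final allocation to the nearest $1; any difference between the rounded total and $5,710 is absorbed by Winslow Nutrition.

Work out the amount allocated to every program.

Combined residents = 8,733.
Unrounded shares: Hillcrest Youth 3,598/8,733 × $5,710 = 2,352.52; Lower Housing 2,436/8,733 × $5,710 = 1,592.76; Central Outreach 660/8,733 × $5,710 = 431.54; Winslow Nutrition 2,039/8,733 × $5,710 = 1,333.18.
Rounded to nearest $1: Hillcrest Youth $2,353; Lower Housing $1,593; Central Outreach $432; Winslow Nutrition $1,333. Sum = $5,711.
Difference $5,710 − $5,711 = −$1 applied to Winslow Nutrition: Winslow Nutrition becomes $1,332.

Hillcrest Youth: $2,353; Lower Housing: $1,593; Central Outreach: $432; Winslow Nutrition: $1,332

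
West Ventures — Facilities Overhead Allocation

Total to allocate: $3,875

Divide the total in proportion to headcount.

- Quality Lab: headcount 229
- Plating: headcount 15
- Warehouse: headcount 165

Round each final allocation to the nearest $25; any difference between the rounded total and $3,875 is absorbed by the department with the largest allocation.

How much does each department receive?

Headcount total: 409.
Raw shares: Quality Lab 229/409 × $3,875 = 2,169.62; Plating 15/409 × $3,875 = 142.11; Warehouse 165/409 × $3,875 = 1,563.26.
Rounded to nearest $25: Quality Lab $2,175; Plating $150; Warehouse $1,575. Sum = $3,900.
Difference $3,875 − $3,900 = −$25 applied to largest allocation (Quality Lab): Quality Lab becomes $2,150.

Quality Lab: $2,150 | Plating: $150 | Warehouse: $1,575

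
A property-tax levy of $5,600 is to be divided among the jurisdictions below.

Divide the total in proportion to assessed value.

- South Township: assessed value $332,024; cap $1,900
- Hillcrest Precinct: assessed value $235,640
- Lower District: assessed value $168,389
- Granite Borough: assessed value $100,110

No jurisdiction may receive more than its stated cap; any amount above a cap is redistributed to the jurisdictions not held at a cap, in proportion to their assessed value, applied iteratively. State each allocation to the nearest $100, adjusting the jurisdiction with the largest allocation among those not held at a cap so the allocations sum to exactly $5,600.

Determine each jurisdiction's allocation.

Assessed value total: 836,163.
Unconstrained shares: South Township 2,223.65; Hillcrest Precinct 1,578.14; Lower District 1,127.74; Granite Borough 670.46.
Cap binds for South Township ($1,900); balance $3,700 reallocated over remaining assessed value 504,139.
Redistributed shares: Hillcrest Precinct 1,729.42 → $1,700; Lower District 1,235.85 → $1,200; Granite Borough 734.73 → $700.
Rounding difference +$100 applied to Hillcrest Precinct → $1,800.

South Township: $1,900 | Hillcrest Precinct: $1,800 | Lower District: $1,200 | Granite Borough: $700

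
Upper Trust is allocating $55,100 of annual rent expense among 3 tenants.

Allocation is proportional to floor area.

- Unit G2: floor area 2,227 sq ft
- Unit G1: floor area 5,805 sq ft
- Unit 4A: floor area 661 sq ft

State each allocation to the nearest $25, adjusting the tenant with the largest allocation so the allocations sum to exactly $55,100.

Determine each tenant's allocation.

Unit G2: $14,125 · Unit G1: $36,775 · Unit 4A: $4,200

Combined floor area = 8,693.
Unrounded shares: Unit G2 2,227/8,693 × $55,100 = 14,115.69; Unit G1 5,805/8,693 × $55,100 = 36,794.60; Unit 4A 661/8,693 × $55,100 = 4,189.70.
Rounded to nearest $25: Unit G2 $14,125; Unit G1 $36,800; Unit 4A $4,200. Sum = $55,125.
Difference $55,100 − $55,125 = −$25 applied to largest allocation (Unit G1): Unit G1 becomes $36,775.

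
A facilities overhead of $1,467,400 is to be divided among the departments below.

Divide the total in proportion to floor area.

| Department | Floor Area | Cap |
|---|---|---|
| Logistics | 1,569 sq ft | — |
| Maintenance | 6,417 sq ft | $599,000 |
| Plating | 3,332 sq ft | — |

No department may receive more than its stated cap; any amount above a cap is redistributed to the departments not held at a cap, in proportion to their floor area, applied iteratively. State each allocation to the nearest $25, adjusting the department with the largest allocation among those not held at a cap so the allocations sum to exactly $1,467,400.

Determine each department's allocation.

Logistics: $278,000 | Maintenance: $599,000 | Plating: $590,400

Sum of floor area: 11,318.
Unconstrained shares: Logistics 203,423.80; Maintenance 831,976.13; Plating 432,000.07.
Cap binds for Maintenance ($599,000); balance $868,400 reallocated over remaining floor area 4,901.
Remaining shares: Logistics 278,008.49 → $278,000; Plating 590,391.51 → $590,400.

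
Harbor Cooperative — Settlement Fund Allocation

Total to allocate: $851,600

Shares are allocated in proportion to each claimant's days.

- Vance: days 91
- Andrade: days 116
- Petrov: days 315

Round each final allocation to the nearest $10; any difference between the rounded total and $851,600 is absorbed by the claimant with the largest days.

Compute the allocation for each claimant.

Vance: $148,460; Andrade: $189,240; Petrov: $513,900

Combined days = 91 + 116 + 315 = 522.
Pro-rata amounts: Vance 148,459.00; Andrade 189,244.44; Petrov 513,896.55.
Rounded to nearest $10: Vance $148,460; Andrade $189,240; Petrov $513,900. Sum = $851,600.
No rounding difference to absorb.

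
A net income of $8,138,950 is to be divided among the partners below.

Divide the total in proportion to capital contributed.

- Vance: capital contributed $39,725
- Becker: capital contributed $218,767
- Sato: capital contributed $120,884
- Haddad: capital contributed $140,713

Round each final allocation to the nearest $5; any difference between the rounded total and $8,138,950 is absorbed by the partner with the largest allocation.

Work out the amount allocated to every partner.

Total capital contributed = 520,089.
Unrounded shares: Vance 39,725/520,089 × $8,138,950 = 621,662.42; Becker 218,767/520,089 × $8,138,950 = 3,423,517.27; Sato 120,884/520,089 × $8,138,950 = 1,891,731.67; Haddad 140,713/520,089 × $8,138,950 = 2,202,038.63.
Rounded to nearest $5: Vance $621,660; Becker $3,423,515; Sato $1,891,730; Haddad $2,202,040. Sum = $8,138,945.
Difference $8,138,950 − $8,138,945 = +$5 applied to largest allocation (Becker): Becker becomes $3,423,520.

Vance: $621,660 | Becker: $3,423,520 | Sato: $1,891,730 | Haddad: $2,202,040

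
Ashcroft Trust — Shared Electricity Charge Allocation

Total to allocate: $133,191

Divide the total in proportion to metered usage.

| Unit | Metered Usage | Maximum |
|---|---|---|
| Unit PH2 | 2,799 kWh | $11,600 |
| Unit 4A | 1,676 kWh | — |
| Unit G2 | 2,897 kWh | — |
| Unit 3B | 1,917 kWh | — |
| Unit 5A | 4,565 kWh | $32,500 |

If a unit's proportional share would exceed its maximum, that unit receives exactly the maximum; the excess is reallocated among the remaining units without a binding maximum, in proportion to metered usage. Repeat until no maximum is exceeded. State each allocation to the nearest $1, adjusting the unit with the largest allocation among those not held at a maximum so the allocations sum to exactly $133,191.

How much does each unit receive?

Sum of metered usage: 13,854.
Unconstrained shares: Unit PH2 26,909.31; Unit 4A 16,112.90; Unit G2 27,851.47; Unit 3B 18,429.85; Unit 5A 43,887.46.
Held at cap: Unit PH2 ($11,600), Unit 5A ($32,500); remaining pool $89,091 reallocated over remaining metered usage 6,490.
Remaining shares: Unit 4A 23,007.17 → $23,007; Unit G2 39,768.36 → $39,768; Unit 3B 26,315.48 → $26,315.
Rounding difference +$1 applied to Unit G2 → $39,769.

Unit PH2: $11,600 | Unit 4A: $23,007 | Unit G2: $39,769 | Unit 3B: $26,315 | Unit 5A: $32,500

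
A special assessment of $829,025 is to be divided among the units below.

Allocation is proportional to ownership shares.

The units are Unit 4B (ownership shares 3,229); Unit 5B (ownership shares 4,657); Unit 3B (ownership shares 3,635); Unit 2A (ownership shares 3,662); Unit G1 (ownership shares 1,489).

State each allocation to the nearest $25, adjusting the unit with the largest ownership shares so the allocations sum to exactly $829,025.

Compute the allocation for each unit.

Sum of ownership shares: 16,672.
Raw shares: Unit 4B 3,229/16,672 × $829,025 = 160,563.92; Unit 5B 4,657/16,672 × $829,025 = 231,572.06; Unit 3B 3,635/16,672 × $829,025 = 180,752.51; Unit 2A 3,662/16,672 × $829,025 = 182,095.10; Unit G1 1,489/16,672 × $829,025 = 74,041.40.
Rounded to nearest $25: Unit 4B $160,575; Unit 5B $231,575; Unit 3B $180,750; Unit 2A $182,100; Unit G1 $74,050. Sum = $829,050.
Difference $829,025 − $829,050 = −$25 applied to largest ownership shares (Unit 5B): Unit 5B becomes $231,550.

Unit 4B: $160,575; Unit 5B: $231,550; Unit 3B: $180,750; Unit 2A: $182,100; Unit G1: $74,050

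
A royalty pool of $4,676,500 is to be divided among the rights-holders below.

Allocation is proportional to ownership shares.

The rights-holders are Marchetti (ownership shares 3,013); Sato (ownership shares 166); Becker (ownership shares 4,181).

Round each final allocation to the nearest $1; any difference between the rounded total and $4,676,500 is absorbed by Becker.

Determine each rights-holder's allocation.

Marchetti: $1,914,442; Sato: $105,475; Becker: $2,656,583

Combined ownership shares = 7,360.
Unrounded shares: Marchetti 3,013/7,360 × $4,676,500 = 1,914,442.19; Sato 166/7,360 × $4,676,500 = 105,475.41; Becker 4,181/7,360 × $4,676,500 = 2,656,582.40.
At nearest $1: Marchetti $1,914,442; Sato $105,475; Becker $2,656,582. Sum = $4,676,499.
Difference $4,676,500 − $4,676,499 = +$1 applied to Becker: Becker becomes $2,656,583.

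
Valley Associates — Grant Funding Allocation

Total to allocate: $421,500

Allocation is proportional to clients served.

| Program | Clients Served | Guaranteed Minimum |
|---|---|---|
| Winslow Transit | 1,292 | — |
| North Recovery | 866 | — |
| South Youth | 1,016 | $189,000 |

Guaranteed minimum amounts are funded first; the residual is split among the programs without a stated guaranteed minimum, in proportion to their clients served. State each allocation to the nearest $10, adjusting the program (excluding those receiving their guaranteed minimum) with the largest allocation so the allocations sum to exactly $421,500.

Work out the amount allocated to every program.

Winslow Transit: $139,200 · North Recovery: $93,300 · South Youth: $189,000

Guaranteed amounts: South Youth $189,000. Balance $232,500.
Balance split over remaining clients served 2,158: Winslow Transit 139,198.33 → $139,200; North Recovery 93,301.67 → $93,300.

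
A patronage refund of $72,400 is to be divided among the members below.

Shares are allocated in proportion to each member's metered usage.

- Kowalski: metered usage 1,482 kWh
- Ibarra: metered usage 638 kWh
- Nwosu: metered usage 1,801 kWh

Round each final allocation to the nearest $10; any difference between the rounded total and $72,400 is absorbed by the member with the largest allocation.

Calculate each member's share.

Metered usage total: 3,921.
Pro-rata amounts: Kowalski 1,482/3,921 × $72,400 = 27,364.65; Ibarra 638/3,921 × $72,400 = 11,780.46; Nwosu 1,801/3,921 × $72,400 = 33,254.88.
Rounded to nearest $10: Kowalski $27,360; Ibarra $11,780; Nwosu $33,250. Sum = $72,390.
Difference $72,400 − $72,390 = +$10 applied to largest allocation (Nwosu): Nwosu becomes $33,260.

Kowalski: $27,360 · Ibarra: $11,780 · Nwosu: $33,260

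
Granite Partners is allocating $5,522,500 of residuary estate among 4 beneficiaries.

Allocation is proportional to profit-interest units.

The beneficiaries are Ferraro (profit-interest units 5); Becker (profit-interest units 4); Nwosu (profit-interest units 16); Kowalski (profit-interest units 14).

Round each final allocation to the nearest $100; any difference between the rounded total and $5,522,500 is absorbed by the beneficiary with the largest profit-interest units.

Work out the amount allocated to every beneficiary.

Ferraro: $708,000 · Becker: $566,400 · Nwosu: $2,265,700 · Kowalski: $1,982,400

Sum of profit-interest units: 39.
Raw shares: Ferraro 5/39 × $5,522,500 = 708,012.82; Becker 4/39 × $5,522,500 = 566,410.26; Nwosu 16/39 × $5,522,500 = 2,265,641.03; Kowalski 14/39 × $5,522,500 = 1,982,435.90.
Rounded to nearest $100: Ferraro $708,000; Becker $566,400; Nwosu $2,265,600; Kowalski $1,982,400. Sum = $5,522,400.
Difference $5,522,500 − $5,522,400 = +$100 applied to largest profit-interest units (Nwosu): Nwosu becomes $2,265,700.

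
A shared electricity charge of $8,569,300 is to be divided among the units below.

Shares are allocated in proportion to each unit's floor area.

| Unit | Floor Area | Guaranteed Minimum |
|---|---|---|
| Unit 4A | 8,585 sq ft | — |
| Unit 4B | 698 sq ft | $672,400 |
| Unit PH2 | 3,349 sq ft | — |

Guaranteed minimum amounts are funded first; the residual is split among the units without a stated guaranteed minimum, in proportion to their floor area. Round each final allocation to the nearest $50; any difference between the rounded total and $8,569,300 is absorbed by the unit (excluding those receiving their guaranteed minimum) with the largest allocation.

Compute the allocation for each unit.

Unit 4A: $5,680,800; Unit 4B: $672,400; Unit PH2: $2,216,100

Minimums first: Unit 4B $672,400. Remaining pool $7,896,900.
Remaining pool split over remaining floor area 11,934: Unit 4A 5,680,818.38 → $5,680,800; Unit PH2 2,216,081.62 → $2,216,100.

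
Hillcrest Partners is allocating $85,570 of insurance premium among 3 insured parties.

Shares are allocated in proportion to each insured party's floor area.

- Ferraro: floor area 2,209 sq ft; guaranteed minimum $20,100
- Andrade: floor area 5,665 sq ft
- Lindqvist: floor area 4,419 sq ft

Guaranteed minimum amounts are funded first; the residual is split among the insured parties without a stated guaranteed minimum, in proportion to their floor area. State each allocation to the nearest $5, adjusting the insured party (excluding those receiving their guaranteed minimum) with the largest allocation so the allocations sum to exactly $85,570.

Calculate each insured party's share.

Ferraro: $20,100; Andrade: $36,780; Lindqvist: $28,690

Fund the minimums — Ferraro $20,100. Remaining pool $65,470.
Remaining pool split over remaining floor area 10,084: Andrade 36,779.80 → $36,780; Lindqvist 28,690.20 → $28,690.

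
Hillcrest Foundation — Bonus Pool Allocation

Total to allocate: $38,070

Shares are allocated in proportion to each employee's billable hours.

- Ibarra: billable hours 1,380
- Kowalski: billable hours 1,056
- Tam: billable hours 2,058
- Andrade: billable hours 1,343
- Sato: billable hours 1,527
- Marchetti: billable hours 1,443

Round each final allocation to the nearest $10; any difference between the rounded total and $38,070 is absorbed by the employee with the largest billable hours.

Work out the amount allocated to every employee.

Ibarra: $5,970 · Kowalski: $4,560 · Tam: $8,890 · Andrade: $5,810 · Sato: $6,600 · Marchetti: $6,240

Combined billable hours = 8,807.
Proportional shares: Ibarra 1,380/8,807 × $38,070 = 5,965.32; Kowalski 1,056/8,807 × $38,070 = 4,564.77; Tam 2,058/8,807 × $38,070 = 8,896.11; Andrade 1,343/8,807 × $38,070 = 5,805.38; Sato 1,527/8,807 × $38,070 = 6,600.76; Marchetti 1,443/8,807 × $38,070 = 6,237.65.
Rounded to nearest $10: Ibarra $5,970; Kowalski $4,560; Tam $8,900; Andrade $5,810; Sato $6,600; Marchetti $6,240. Sum = $38,080.
Difference $38,070 − $38,080 = −$10 applied to largest billable hours (Tam): Tam becomes $8,890.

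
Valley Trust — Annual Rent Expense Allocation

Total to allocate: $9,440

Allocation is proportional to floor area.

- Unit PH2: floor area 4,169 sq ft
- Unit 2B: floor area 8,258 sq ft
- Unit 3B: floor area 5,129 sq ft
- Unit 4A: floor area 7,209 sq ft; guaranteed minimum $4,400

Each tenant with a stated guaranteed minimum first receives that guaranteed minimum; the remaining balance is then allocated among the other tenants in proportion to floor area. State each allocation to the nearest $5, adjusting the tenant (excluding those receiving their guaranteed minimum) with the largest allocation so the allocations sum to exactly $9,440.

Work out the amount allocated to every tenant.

Fund the minimums — Unit 4A $4,400. Remaining pool $5,040.
Remaining pool split over remaining floor area 17,556: Unit PH2 1,196.84 → $1,195; Unit 2B 2,370.72 → $2,370; Unit 3B 1,472.44 → $1,470.
Rounding difference +$5 applied to Unit 2B → $2,375.

Unit PH2: $1,195 | Unit 2B: $2,375 | Unit 3B: $1,470 | Unit 4A: $4,400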